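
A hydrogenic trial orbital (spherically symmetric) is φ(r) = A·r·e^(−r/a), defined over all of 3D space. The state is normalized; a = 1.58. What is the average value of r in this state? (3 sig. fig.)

⟨r⟩ ≈ 3.95

The expectation value is the |φ|²-weighted average of r: ∫ r|φ|² 4πr² dr.
The ratio of the moment integral to the normalization integral gives ⟨r⟩ = 5·a/2.
Putting a = 1.58 gives 3.950.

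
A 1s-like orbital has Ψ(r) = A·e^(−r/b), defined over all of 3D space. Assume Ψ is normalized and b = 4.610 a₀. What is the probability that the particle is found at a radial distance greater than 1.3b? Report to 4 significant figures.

P ≈ 0.5184

P = ∫ |Ψ|² 4πr² dr over r > 1.3b.
The full normalization integral is A²·[π·b^3] = 1, fixing A².
Let u = r/b; then A², 4π and the length scale all cancel, so P = ∫_{1.3}^{∞} u^2·e^(-2·u) du ÷ ∫_{0}^{∞} u^2·e^(-2·u) du.
With ∫ u^2·e^(-2·u) du = -(2·u^2 + 2·u + 1)·e^(-2·u)/4 + C, the region integral is 349·e^(-13/5)/200 and the full one is 1/4.
This evaluates to P = 0.51843.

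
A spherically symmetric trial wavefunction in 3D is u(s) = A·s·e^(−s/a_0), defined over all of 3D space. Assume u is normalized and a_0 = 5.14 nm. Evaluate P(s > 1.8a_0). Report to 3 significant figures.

P ≈ 0.706

Integrate the radial probability density 4πs²|u|² over s > 1.8a_0.
A² is fixed by ∫₀^∞ 4πs²|u|² ds = 1, i.e. A² = (3·π·a_0^5)^(−1).
In terms of t = s/a_0 (A², 4π and the length scale all cancel between numerator and denominator), P = [∫_{1.8}^{∞} t^4·e^(-2·t) dt] / [∫_{0}^{∞} t^4·e^(-2·t) dt].
An antiderivative of t^4·e^(-2·t) is -(t^4/2 + t^3 + 3·t^2/2 + 3·t/2 + 3/4)·e^(-2·t); evaluating from 1.8 to ∞ gives ≈ 0.52983, while the full integral is 3/4.
The region integral divided by the full integral gives P = 0.7064.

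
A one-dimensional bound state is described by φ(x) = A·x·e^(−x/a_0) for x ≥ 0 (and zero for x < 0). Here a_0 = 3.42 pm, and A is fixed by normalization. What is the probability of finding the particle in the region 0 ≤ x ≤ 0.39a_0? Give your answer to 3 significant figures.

The probability is P = ∫ |φ|² dx over [0, 0.39a_0].
With A² fixed by ∫|φ|² = 1, i.e. A² = (a_0^3/4)^(−1), substitute and integrate.
Let u = x/a_0; then A² and the length scale cancel, so P = ∫_{0}^{0.39} u^2·e^(-2·u) du ÷ ∫_{0}^{∞} u^2·e^(-2·u) du.
With ∫ u^2·e^(-2·u) du = -(2·u^2 + 2·u + 1)·e^(-2·u)/4 + C, the region integral is ≈ 0.011148 and the full one is 1/4.
Evaluating gives P = 0.04459.

P ≈ 0.0446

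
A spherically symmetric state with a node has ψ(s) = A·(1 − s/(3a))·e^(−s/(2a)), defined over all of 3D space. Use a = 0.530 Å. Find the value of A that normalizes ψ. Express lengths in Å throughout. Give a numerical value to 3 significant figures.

A ≈ 0.895 Å^(-3/2)

The normalization condition is ∫|ψ|² 4πs² ds = 1 from 0 to ∞.
The angular integral contributes 4π, leaving ∫₀^∞ s²|ψ|² ds.
With ψ = A·(1 − s/(3a))·e^(−s/(2a)), the integral evaluates to A²·[8·π·a^3/3].
Substituting a = 0.530 gives A² = 0.8018, so A = 0.8954.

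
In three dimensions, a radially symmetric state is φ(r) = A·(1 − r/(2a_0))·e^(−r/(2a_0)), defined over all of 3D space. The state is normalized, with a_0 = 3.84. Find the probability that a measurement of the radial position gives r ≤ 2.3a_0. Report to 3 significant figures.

P ≈ 0.0533

P = ∫ |φ|² 4πr² dr over r ≤ 2.3a_0.
A² is fixed by ∫₀^∞ 4πr²|φ|² dr = 1, i.e. A² = (8·π·a_0^3)^(−1).
Substituting u = r/a_0, A², 4π and the length scale all cancel in the ratio: P = ∫_{0}^{2.3} u^2·(1 - u/2)^2·e^(-u) du / ∫_{0}^{∞} u^2·(1 - u/2)^2·e^(-u) du.
An antiderivative of u^2·(1 - u/2)^2·e^(-u) is -(u^4/4 + u^2 + 2·u + 2)·e^(-u); evaluating from 0 to 2.3 gives ≈ 0.10651, while the full integral is 2.
The region integral divided by the full integral gives P = 0.05325.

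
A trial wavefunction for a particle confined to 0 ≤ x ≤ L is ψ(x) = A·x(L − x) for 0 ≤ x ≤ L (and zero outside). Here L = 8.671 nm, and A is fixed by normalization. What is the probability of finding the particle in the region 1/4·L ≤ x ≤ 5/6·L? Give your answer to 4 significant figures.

P = ∫_{1/4·L}^{5/6·L} |ψ(x)|² dx.
With A² fixed by ∫|ψ|² = 1, i.e. A² = (L^5/30)^(−1), substitute and integrate.
Substituting u = x/L, A² and the length scale cancel in the ratio: P = ∫_{1/4}^{5/6} u^2·(1 - u)^2 du / ∫_{0}^{1} u^2·(1 - u)^2 du.
With ∫ u^2·(1 - u)^2 du = u^3·(6·u^2 - 15·u + 10)/30 + C, the region integral is ≈ 0.0286997 and the full one is 1/30.
Evaluating gives P = 0.86099.

P ≈ 0.8610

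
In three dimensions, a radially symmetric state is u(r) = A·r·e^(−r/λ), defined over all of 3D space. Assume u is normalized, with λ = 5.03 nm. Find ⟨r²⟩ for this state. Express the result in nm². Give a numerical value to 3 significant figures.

⟨r^2⟩ ≈ 190 nm^2

The expectation value is the |u|²-weighted average of r^2: ∫ r^2|u|² 4πr² dr.
The ratio of the moment integral to the normalization integral gives ⟨r²⟩ = 15·λ^2/2.
Putting λ = 5.03 gives 189.8.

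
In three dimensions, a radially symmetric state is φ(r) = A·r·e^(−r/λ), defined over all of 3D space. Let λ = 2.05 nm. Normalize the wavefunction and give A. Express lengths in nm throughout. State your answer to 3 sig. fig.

Normalization requires ∫|φ|² 4πr² dr = 1, integrated from 0 to ∞.
(Spherical symmetry: dV = 4πr² dr.)
With φ = A·r·e^(−r/λ), the integral evaluates to A²·[3·π·λ^5].
Setting this equal to 1 gives A² = 1/(3·π·λ^5).
Substituting λ = 2.05 gives A² = 0.002931, so A = 0.05414.

A ≈ 0.0541 nm^(-5/2)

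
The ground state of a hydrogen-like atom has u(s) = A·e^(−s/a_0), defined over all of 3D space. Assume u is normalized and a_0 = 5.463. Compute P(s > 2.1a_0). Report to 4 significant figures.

With dV = 4πs²ds, the probability is ∫|u|² dV over s > 2.1a_0.
Normalization gives A² = 1/(π·a_0^3).
Substituting t = s/a_0, A², 4π and the length scale all cancel in the ratio: P = ∫_{2.1}^{∞} t^2·e^(-2·t) dt / ∫_{0}^{∞} t^2·e^(-2·t) dt.
Using ∫ t^2·e^(-2·t) dt = -(2·t^2 + 2·t + 1)·e^(-2·t)/4, the numerator is 701·e^(-21/5)/200 and the denominator is 1/4.
The region integral divided by the full integral gives P = 0.21024.

P ≈ 0.2102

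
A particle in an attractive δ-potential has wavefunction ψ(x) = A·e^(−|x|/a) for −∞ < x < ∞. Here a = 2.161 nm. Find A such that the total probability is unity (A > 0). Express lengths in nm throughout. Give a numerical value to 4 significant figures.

Require ∫ |ψ|² dx = 1 over the whole domain.
With ∫₀^∞ x^0 e^(−αx) dx = 0!/α^1, the integral (without the A² prefactor) comes out to a.
Setting this equal to 1 gives A² = 1/(a).
Plugging in a = 2.161 yields A = 0.68026.

A ≈ 0.6803 nm^(-1/2)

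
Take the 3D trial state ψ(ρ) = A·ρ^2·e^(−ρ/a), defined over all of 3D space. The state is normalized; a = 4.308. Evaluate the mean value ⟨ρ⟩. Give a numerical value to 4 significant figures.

The expectation value is the |ψ|²-weighted average of ρ: ∫ ρ|ψ|² 4πρ² dρ.
The ratio of the moment integral to the normalization integral gives ⟨ρ⟩ = 7·a/2.
With a = 4.308, ⟨ρ⟩ = 15.078.

⟨ρ⟩ ≈ 15.08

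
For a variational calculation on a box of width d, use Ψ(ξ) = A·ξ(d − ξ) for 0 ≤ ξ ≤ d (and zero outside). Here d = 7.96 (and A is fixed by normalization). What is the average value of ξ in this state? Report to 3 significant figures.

The expectation value is the |Ψ|²-weighted average of ξ: ∫ ξ|Ψ|² dξ.
Expanding the polynomial and integrating term by term, since the A² factors cancel between numerator and denominator, ⟨ξ⟩ = d/2.
With d = 7.96, ⟨ξ⟩ = 3.980.

⟨ξ⟩ ≈ 3.98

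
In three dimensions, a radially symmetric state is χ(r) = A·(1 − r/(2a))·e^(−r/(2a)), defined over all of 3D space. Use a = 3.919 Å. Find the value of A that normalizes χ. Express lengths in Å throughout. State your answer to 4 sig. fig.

A ≈ 0.02571 Å^(-3/2)

Normalization requires ∫|χ|² 4πr² dr = 1, integrated from 0 to ∞.
The integral (without the A² prefactor) comes out to 8·π·a^3.
Setting this equal to 1 gives A² = 1/(8·π·a^3).
Substituting a = 3.919 gives A² = 0.00066105, so A = 0.025711.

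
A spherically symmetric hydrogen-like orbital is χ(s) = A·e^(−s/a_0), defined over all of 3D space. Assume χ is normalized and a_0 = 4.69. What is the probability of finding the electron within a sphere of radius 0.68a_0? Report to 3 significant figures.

With dV = 4πs²ds, the probability is ∫|χ|² dV over s ≤ 0.68a_0.
Normalization gives A² = 1/(π·a_0^3).
Substituting u = s/a_0, A², 4π and the length scale all cancel in the ratio: P = ∫_{0}^{0.68} u^2·e^(-2·u) du / ∫_{0}^{∞} u^2·e^(-2·u) du.
With ∫ u^2·e^(-2·u) du = -(2·u^2 + 2·u + 1)·e^(-2·u)/4 + C, the region integral is 1/4 - 2053·e^(-34/25)/2500 and the full one is 1/4.
The region integral divided by the full integral gives P = 0.1569.

P ≈ 0.157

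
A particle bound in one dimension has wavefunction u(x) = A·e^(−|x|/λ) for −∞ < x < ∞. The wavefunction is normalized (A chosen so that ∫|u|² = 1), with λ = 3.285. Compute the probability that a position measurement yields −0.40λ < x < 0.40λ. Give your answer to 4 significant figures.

P = ∫_{−0.40λ}^{0.40λ} |u(x)|² dx.
With A² fixed by ∫|u|² = 1, i.e. A² = (λ)^(−1), substitute and integrate.
By symmetry take twice the x ≥ 0 contribution in numerator and denominator; the 2's cancel. In terms of t = x/λ (A² and the length scale cancel between numerator and denominator), P = [∫_{0}^{0.40} e^(-2·t) dt] / [∫_{0}^{∞} e^(-2·t) dt].
With ∫ e^(-2·t) dt = -e^(-2·t)/2 + C, the region integral is 1/2 - e^(-4/5)/2 and the full one is 1/2.
Taking the ratio, P = 0.55067.

P ≈ 0.5507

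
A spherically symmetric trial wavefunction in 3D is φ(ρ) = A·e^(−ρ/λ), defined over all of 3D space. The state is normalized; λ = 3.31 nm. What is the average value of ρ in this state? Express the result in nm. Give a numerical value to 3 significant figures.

⟨ρ⟩ ≈ 4.97 nm

By definition ⟨ρ⟩ = ∫ ρ |φ(ρ)|² 4πρ² dρ.
With ∫₀^∞ ρ^3 e^(−αρ) dρ = 3!/α^4, since the A² factors cancel between numerator and denominator, ⟨ρ⟩ = 3·λ/2.
With λ = 3.31, ⟨ρ⟩ = 4.965.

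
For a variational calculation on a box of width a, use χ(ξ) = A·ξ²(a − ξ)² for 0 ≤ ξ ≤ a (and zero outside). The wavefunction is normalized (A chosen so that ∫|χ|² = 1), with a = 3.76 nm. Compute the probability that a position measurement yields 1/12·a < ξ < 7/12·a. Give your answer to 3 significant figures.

|χ|² is the probability density, so P = ∫_{1/12·a}^{7/12·a} |χ|² dξ.
With A² fixed by ∫|χ|² = 1, i.e. A² = (a^9/630)^(−1), substitute and integrate.
Substituting u = ξ/a, A² and the length scale cancel in the ratio: P = ∫_{1/12}^{7/12} u^4·(1 - u)^4 du / ∫_{0}^{1} u^4·(1 - u)^4 du.
With ∫ u^4·(1 - u)^4 du = u^5·(70·u^4 - 315·u^3 + 540·u^2 - 420·u + 126)/630 + C, the region integral is ≈ 0.0011068 and the full one is 1/630.
Evaluating gives P = 0.6973.

P ≈ 0.697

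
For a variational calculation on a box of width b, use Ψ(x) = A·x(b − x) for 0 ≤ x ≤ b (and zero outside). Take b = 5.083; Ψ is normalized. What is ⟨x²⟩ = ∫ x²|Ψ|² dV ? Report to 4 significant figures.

⟨x^2⟩ ≈ 7.382

⟨x²⟩ = ∫ x^2 |Ψ|² dx over the full domain.
Expanding the polynomial and integrating term by term, the ratio of the moment integral to the normalization integral gives ⟨x²⟩ = 2·b^2/7.
Putting b = 5.083 gives 7.3820.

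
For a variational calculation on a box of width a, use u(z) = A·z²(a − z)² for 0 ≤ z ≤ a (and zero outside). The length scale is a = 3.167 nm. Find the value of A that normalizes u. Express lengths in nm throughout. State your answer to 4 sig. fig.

A ≈ 0.1402 nm^(-9/2)

Normalization requires ∫|u|² dz = 1, integrated from 0 to a.
Expanding the polynomial and integrating term by term, ∫|u|² dz = A²·(a^9/630).
With a = 3.167: A² = 0.019657 and A = 0.14020.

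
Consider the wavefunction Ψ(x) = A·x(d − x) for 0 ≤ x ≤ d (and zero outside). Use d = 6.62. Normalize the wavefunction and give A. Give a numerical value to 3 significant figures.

A ≈ 0.0486

We need A² ∫|f|² dx = 1, taking the integral from 0 to d.
Carrying out the integral gives A² · d^5/30.
Substituting d = 6.62 gives A² = 0.002360, so A = 0.04858.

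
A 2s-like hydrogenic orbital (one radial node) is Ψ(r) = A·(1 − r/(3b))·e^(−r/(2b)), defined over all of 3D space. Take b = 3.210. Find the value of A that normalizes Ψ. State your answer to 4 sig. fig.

A ≈ 0.06007

The normalization condition is ∫|Ψ|² 4πr² dr = 1 from 0 to ∞.
In 3D with spherical symmetry the volume element is 4πr² dr.
Carrying out the integral gives A² · 8·π·b^3/3.
Hence A² = 1/[8·π·b^3/3].
Substituting b = 3.210 gives A² = 0.0036088, so A = 0.060074.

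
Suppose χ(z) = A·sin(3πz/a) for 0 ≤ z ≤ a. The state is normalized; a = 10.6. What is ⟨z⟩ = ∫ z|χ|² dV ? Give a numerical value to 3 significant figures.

⟨z⟩ ≈ 5.30

By definition ⟨z⟩ = ∫ z |χ(z)|² dz.
With ∫₀^a sin²(nπz/a) dz = a/2, evaluating both integrals, ⟨z⟩ = a/2.
With a = 10.6, ⟨z⟩ = 5.300.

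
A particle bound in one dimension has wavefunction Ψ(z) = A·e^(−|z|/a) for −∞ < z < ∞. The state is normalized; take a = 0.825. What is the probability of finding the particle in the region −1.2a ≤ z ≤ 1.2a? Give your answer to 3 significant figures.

|Ψ|² is the probability density, so P = ∫_{−1.2a}^{1.2a} |Ψ|² dz.
With A² fixed by ∫|Ψ|² = 1, i.e. A² = (a)^(−1), substitute and integrate.
Both integrals are even about z = 0, so only the z ≥ 0 halves are needed (the factors of 2 cancel). In terms of u = z/a (A² and the length scale cancel between numerator and denominator), P = [∫_{0}^{1.2} e^(-2·u) du] / [∫_{0}^{∞} e^(-2·u) du].
With ∫ e^(-2·u) du = -e^(-2·u)/2 + C, the region integral is 1/2 - e^(-12/5)/2 and the full one is 1/2.
Evaluating gives P = 0.9093.

P ≈ 0.909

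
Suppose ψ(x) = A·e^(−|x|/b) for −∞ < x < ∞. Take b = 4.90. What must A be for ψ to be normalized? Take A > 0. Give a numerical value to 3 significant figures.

Normalization requires ∫|ψ|² dx = 1, integrated from −∞ to ∞.
Using ∫₀^∞ xⁿ e^(−αx) dx = n!/αⁿ⁺¹, carrying out the integral gives A² · b.
Setting this equal to 1 gives A² = 1/(b).
Substituting b = 4.90 gives A² = 0.2041, so A = 0.4518.

A ≈ 0.452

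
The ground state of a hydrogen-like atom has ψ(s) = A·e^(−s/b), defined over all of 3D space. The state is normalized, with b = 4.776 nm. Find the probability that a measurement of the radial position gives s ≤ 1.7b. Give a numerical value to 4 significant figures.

P ≈ 0.6603

Integrate the radial probability density 4πs²|ψ|² over s ≤ 1.7b.
A² is fixed by ∫₀^∞ 4πs²|ψ|² ds = 1, i.e. A² = (π·b^3)^(−1).
Substituting u = s/b, A², 4π and the length scale all cancel in the ratio: P = ∫_{0}^{1.7} u^2·e^(-2·u) du / ∫_{0}^{∞} u^2·e^(-2·u) du.
An antiderivative of u^2·e^(-2·u) is -(2·u^2 + 2·u + 1)·e^(-2·u)/4; evaluating from 0 to 1.7 gives 1/4 - 509·e^(-17/5)/200, while the full integral is 1/4.
This evaluates to P = 0.66026.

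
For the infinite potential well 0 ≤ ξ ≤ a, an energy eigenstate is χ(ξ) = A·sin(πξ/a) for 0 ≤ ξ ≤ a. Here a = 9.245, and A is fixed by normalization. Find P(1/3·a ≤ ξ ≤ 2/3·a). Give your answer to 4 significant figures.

P ≈ 0.6090

The probability is P = ∫ |χ|² dξ over [1/3·a, 2/3·a].
Since A² = 1/(a/2), this is the region integral divided by the full normalization integral.
Let u = ξ/a; then A² and the length scale cancel, so P = ∫_{1/3}^{2/3} sin(π·u)^2 du ÷ ∫_{0}^{1} sin(π·u)^2 du.
An antiderivative of sin(π·u)^2 is u/2 - sin(2·π·u)/(4·π); evaluating from 1/3 to 2/3 gives √(3)/(4·π) + 1/6, while the full integral is 1/2.
Taking the ratio, P = (√(3)/2 + π/3)/π.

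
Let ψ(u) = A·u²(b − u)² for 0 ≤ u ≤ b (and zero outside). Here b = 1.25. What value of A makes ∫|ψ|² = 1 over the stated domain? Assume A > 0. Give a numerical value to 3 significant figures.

The normalization condition is ∫|ψ|² du = 1 from 0 to b.
Expanding the polynomial and integrating term by term, with ψ = A·u²(b − u)², the integral evaluates to A²·[b^9/630].
Setting this equal to 1 gives A² = 1/(b^9/630).
Plugging in b = 1.25 yields A = 9.195.

A ≈ 9.20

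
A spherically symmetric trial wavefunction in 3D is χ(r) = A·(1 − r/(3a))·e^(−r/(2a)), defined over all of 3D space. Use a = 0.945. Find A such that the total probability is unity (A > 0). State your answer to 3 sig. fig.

We need A² ∫|f|² 4πr² dr = 1, taking the integral from 0 to ∞.
In 3D with spherical symmetry the volume element is 4πr² dr.
Recall ∫₀^∞ r^m e^(−r/β) dr = m!·β^(m+1), the integral (without the A² prefactor) comes out to 8·π·a^3/3.
Setting this equal to 1 gives A² = 1/(8·π·a^3/3).
Substituting a = 0.945 gives A² = 0.1414, so A = 0.3761.

A ≈ 0.376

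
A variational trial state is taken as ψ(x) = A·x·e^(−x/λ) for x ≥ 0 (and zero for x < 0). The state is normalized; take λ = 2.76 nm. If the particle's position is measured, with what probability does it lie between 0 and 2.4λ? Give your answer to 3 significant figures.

The probability is P = ∫ |ψ|² dx over [0, 2.4λ].
The normalization integral ∫|ψ|²dx over the whole domain equals λ^3/4·A², and A² cancels in the ratio.
Let u = x/λ; then A² and the length scale cancel, so P = ∫_{0}^{2.4} u^2·e^(-2·u) du ÷ ∫_{0}^{∞} u^2·e^(-2·u) du.
Using ∫ u^2·e^(-2·u) du = -(2·u^2 + 2·u + 1)·e^(-2·u)/4, the numerator is 1/4 - 433·e^(-24/5)/100 and the denominator is 1/4.
Taking the ratio, P = 0.8575.

P ≈ 0.857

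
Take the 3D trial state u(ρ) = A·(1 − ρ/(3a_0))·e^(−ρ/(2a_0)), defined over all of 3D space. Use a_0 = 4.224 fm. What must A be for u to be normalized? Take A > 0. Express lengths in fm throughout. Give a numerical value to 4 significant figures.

A ≈ 0.03980 fm^(-3/2)

The normalization condition is ∫|u|² 4πρ² dρ = 1 from 0 to ∞.
The angular integral contributes 4π, leaving ∫₀^∞ ρ²|u|² dρ.
With ∫₀^∞ ρ^4 e^(−αρ) dρ = 4!/α^5, ∫|u|² 4πρ² dρ = A²·(8·π·a_0^3/3).
Setting this equal to 1 gives A² = 1/(8·π·a_0^3/3).
Substituting a_0 = 4.224 gives A² = 0.0015838, so A = 0.039797.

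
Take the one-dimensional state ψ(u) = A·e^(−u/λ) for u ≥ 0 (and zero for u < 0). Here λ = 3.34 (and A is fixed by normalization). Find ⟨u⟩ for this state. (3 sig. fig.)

⟨u⟩ = ∫ u |ψ|² du over the full domain.
Since the A² factors cancel between numerator and denominator, ⟨u⟩ = λ/2.
Putting λ = 3.34 gives 1.670.

⟨u⟩ ≈ 1.67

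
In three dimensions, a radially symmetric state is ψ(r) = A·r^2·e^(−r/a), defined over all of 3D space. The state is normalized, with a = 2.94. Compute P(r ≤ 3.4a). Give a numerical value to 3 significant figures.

P ≈ 0.520

Integrate the radial probability density 4πr²|ψ|² over r ≤ 3.4a.
The full normalization integral is A²·[45·π·a^7/2] = 1, fixing A².
Let u = r/a; then A², 4π and the length scale all cancel, so P = ∫_{0}^{3.4} u^6·e^(-2·u) du ÷ ∫_{0}^{∞} u^6·e^(-2·u) du.
An antiderivative of u^6·e^(-2·u) is -(4·u^6 + 12·u^5 + 30·u^4 + 60·u^3 + 90·u^2 + 90·u + 45)·e^(-2·u)/8; evaluating from 0 to 3.4 gives ≈ 2.9255, while the full integral is 45/8.
The region integral divided by the full integral gives P = 0.5201.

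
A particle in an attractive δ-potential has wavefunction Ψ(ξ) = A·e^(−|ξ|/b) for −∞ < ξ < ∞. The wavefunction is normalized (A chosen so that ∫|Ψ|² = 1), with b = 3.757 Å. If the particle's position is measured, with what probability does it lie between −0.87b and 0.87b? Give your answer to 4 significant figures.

P ≈ 0.8245

P = ∫_{−0.87b}^{0.87b} |Ψ(ξ)|² dξ.
The normalization integral ∫|Ψ|²dξ over the whole domain equals b·A², and A² cancels in the ratio.
Both integrals are even about ξ = 0, so only the ξ ≥ 0 halves are needed (the factors of 2 cancel). In terms of u = ξ/b (A² and the length scale cancel between numerator and denominator), P = [∫_{0}^{0.87} e^(-2·u) du] / [∫_{0}^{∞} e^(-2·u) du].
An antiderivative of e^(-2·u) is -e^(-2·u)/2; evaluating from 0 to 0.87 gives 1/2 - e^(-87/50)/2, while the full integral is 1/2.
Evaluating gives P = 0.82448.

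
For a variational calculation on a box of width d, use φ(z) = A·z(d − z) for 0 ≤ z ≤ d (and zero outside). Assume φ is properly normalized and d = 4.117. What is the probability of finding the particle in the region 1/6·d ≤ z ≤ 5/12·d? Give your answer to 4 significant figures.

P ≈ 0.3111

The probability is P = ∫ |φ|² dz over [1/6·d, 5/12·d].
With A² fixed by ∫|φ|² = 1, i.e. A² = (d^5/30)^(−1), substitute and integrate.
Let u = z/d; then A² and the length scale cancel, so P = ∫_{1/6}^{5/12} u^2·(1 - u)^2 du ÷ ∫_{0}^{1} u^2·(1 - u)^2 du.
With ∫ u^2·(1 - u)^2 du = u^3·(6·u^2 - 15·u + 10)/30 + C, the region integral is ≈ 0.0103709 and the full one is 1/30.
Evaluating gives P = 0.31113.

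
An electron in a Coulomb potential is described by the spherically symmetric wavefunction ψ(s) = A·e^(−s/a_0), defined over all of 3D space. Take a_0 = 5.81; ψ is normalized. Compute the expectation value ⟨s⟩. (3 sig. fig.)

By definition ⟨s⟩ = ∫ s |ψ(s)|² 4πs² ds.
Since the A² factors cancel between numerator and denominator, ⟨s⟩ = 3·a_0/2.
Putting a_0 = 5.81 gives 8.715.

⟨s⟩ ≈ 8.72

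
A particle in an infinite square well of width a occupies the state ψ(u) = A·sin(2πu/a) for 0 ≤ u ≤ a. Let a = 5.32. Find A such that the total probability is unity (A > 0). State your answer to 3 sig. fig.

The normalization condition is ∫|ψ|² du = 1 from 0 to a.
With ∫₀^a sin²(nπu/a) du = a/2, ∫|ψ|² du = A²·(a/2).
Hence A² = 1/[a/2].
Substituting a = 5.32 gives A² = 0.3759, so A = 0.6131.

A ≈ 0.613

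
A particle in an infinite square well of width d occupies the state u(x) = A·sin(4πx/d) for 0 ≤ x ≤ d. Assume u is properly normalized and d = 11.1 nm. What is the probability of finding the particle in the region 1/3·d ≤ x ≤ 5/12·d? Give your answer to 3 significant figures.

P ≈ 0.152

P = ∫_{1/3·d}^{5/12·d} |u(x)|² dx.
Since A² = 1/(d/2), this is the region integral divided by the full normalization integral.
Let t = x/d; then A² and the length scale cancel, so P = ∫_{1/3}^{5/12} sin(4·π·t)^2 dt ÷ ∫_{0}^{1} sin(4·π·t)^2 dt.
An antiderivative of sin(4·π·t)^2 is t/2 - sin(4·π·t)·cos(4·π·t)/(8·π); evaluating from 1/3 to 5/12 gives √(3)/(16·π) + 1/24, while the full integral is 1/2.
Evaluating gives P = (√(3)/8 + π/12)/π.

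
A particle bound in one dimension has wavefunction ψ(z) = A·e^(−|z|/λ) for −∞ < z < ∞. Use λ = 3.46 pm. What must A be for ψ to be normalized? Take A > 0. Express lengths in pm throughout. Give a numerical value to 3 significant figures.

Normalization requires ∫|ψ|² dz = 1, integrated from −∞ to ∞.
With ψ = A·e^(−|z|/λ), the integral evaluates to A²·[λ].
Setting this equal to 1 gives A² = 1/(λ).
Substituting λ = 3.46 gives A² = 0.2890, so A = 0.5376.

A ≈ 0.538 pm^(-1/2)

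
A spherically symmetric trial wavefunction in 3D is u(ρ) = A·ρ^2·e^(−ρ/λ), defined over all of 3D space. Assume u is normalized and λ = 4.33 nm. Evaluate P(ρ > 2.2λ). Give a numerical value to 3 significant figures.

P ≈ 0.844

Integrate the radial probability density 4πρ²|u|² over ρ > 2.2λ.
Normalization gives A² = 1/(45·π·λ^7/2).
Substituting t = ρ/λ, A², 4π and the length scale all cancel in the ratio: P = ∫_{2.2}^{∞} t^6·e^(-2·t) dt / ∫_{0}^{∞} t^6·e^(-2·t) dt.
An antiderivative of t^6·e^(-2·t) is -(4·t^6 + 12·t^5 + 30·t^4 + 60·t^3 + 90·t^2 + 90·t + 45)·e^(-2·t)/8; evaluating from 2.2 to ∞ gives ≈ 4.7455, while the full integral is 45/8.
Taking the ratio yields P = 0.8436.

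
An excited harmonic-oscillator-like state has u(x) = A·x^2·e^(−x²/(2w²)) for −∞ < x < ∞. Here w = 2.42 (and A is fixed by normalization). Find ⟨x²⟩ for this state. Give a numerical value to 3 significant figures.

By definition ⟨x²⟩ = ∫ x^2 |u(x)|² dx.
The ratio of the moment integral to the normalization integral gives ⟨x²⟩ = 5·w^2/2.
With w = 2.42, ⟨x^2⟩ = 14.64.

⟨x^2⟩ ≈ 14.6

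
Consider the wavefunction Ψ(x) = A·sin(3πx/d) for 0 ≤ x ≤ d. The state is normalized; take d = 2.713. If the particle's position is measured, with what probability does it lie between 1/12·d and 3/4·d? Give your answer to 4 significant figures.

P = ∫_{1/12·d}^{3/4·d} |Ψ(x)|² dx.
Since A² = 1/(d/2), this is the region integral divided by the full normalization integral.
Substituting u = x/d, A² and the length scale cancel in the ratio: P = ∫_{1/12}^{3/4} sin(3·π·u)^2 du / ∫_{0}^{1} sin(3·π·u)^2 du.
An antiderivative of sin(3·π·u)^2 is u/2 - sin(6·π·u)/(12·π); evaluating from 1/12 to 3/4 gives 1/3, while the full integral is 1/2.
Taking the ratio, P = 2/3.

P ≈ 0.6667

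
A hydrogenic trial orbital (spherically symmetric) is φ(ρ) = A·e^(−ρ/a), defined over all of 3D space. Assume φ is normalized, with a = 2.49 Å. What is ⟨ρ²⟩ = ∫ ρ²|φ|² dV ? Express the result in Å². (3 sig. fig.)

By definition ⟨ρ²⟩ = ∫ ρ^2 |φ(ρ)|² 4πρ² dρ.
Recall ∫₀^∞ ρ^m e^(−ρ/β) dρ = m!·β^(m+1), the ratio of the moment integral to the normalization integral gives ⟨ρ²⟩ = 3·a^2.
With a = 2.49, ⟨ρ^2⟩ = 18.60.

⟨ρ^2⟩ ≈ 18.6 Å^2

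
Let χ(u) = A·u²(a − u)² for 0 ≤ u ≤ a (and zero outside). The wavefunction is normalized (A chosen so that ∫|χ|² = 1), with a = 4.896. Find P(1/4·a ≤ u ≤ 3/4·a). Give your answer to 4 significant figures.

P ≈ 0.9021

P = ∫_{1/4·a}^{3/4·a} |χ(u)|² du.
The normalization integral ∫|χ|²du over the whole domain equals a^9/630·A², and A² cancels in the ratio.
In terms of t = u/a (A² and the length scale cancel between numerator and denominator), P = [∫_{1/4}^{3/4} t^4·(1 - t)^4 dt] / [∫_{0}^{1} t^4·(1 - t)^4 dt].
An antiderivative of t^4·(1 - t)^4 is t^5·(70·t^4 - 315·t^3 + 540·t^2 - 420·t + 126)/630; evaluating from 1/4 to 3/4 gives ≈ 0.00143198, while the full integral is 1/630.
This works out to P = 0.90215.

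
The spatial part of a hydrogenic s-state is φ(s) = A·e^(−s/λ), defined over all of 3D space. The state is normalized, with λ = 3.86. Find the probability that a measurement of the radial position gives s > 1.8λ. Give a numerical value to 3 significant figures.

P = ∫ |φ|² 4πs² ds over s > 1.8λ.
The full normalization integral is A²·[π·λ^3] = 1, fixing A².
Let u = s/λ; then A², 4π and the length scale all cancel, so P = ∫_{1.8}^{∞} u^2·e^(-2·u) du ÷ ∫_{0}^{∞} u^2·e^(-2·u) du.
Using ∫ u^2·e^(-2·u) du = -(2·u^2 + 2·u + 1)·e^(-2·u)/4, the numerator is 277·e^(-18/5)/100 and the denominator is 1/4.
The region integral divided by the full integral gives P = 0.3027.

P ≈ 0.303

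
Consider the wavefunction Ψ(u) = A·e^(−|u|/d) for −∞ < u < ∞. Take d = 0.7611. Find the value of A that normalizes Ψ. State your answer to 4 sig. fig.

Require ∫ |Ψ|² du = 1 over the whole domain.
Recall ∫₀^∞ u^m e^(−u/β) du = m!·β^(m+1), with Ψ = A·e^(−|u|/d), the integral evaluates to A²·[d].
So A² = (d)^(−1).
Plugging in d = 0.7611 yields A = 1.1462.

A ≈ 1.146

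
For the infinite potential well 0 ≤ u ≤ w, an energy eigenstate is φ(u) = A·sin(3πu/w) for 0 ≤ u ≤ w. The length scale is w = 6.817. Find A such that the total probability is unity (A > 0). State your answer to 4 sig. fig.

A ≈ 0.5416

We need A² ∫|f|² du = 1, taking the integral from 0 to w.
With φ = A·sin(3πu/w), the integral evaluates to A²·[w/2].
Hence A² = 1/[w/2].
Substituting w = 6.817 gives A² = 0.29338, so A = 0.54165.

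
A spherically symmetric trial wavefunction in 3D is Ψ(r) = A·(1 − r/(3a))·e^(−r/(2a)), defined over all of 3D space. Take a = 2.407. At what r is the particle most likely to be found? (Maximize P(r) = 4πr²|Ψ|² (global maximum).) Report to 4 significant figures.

r ≈ 2.407

The maximum of P(r) = 4πr²|Ψ|² occurs where its derivative vanishes.
This gives r = a.
With a = 2.407, the most probable radial distance is 2.4070.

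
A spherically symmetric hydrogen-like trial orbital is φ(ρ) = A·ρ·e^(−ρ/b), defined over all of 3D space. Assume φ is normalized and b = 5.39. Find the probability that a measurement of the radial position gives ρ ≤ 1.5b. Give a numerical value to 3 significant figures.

P = ∫ |φ|² 4πρ² dρ over ρ ≤ 1.5b.
A² is fixed by ∫₀^∞ 4πρ²|φ|² dρ = 1, i.e. A² = (3·π·b^5)^(−1).
Substituting u = ρ/b, A², 4π and the length scale all cancel in the ratio: P = ∫_{0}^{1.5} u^4·e^(-2·u) du / ∫_{0}^{∞} u^4·e^(-2·u) du.
With ∫ u^4·e^(-2·u) du = -(u^4/2 + u^3 + 3·u^2/2 + 3·u/2 + 3/4)·e^(-2·u) + C, the region integral is 3/4 - 393·e^(-3)/32 and the full one is 3/4.
The region integral divided by the full integral gives P = 0.1847.

P ≈ 0.185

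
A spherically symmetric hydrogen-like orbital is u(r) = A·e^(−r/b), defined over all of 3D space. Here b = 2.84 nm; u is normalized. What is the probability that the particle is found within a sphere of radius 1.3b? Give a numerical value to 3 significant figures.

Integrate the radial probability density 4πr²|u|² over r ≤ 1.3b.
The full normalization integral is A²·[π·b^3] = 1, fixing A².
In terms of t = r/b (A², 4π and the length scale all cancel between numerator and denominator), P = [∫_{0}^{1.3} t^2·e^(-2·t) dt] / [∫_{0}^{∞} t^2·e^(-2·t) dt].
With ∫ t^2·e^(-2·t) dt = -(2·t^2 + 2·t + 1)·e^(-2·t)/4 + C, the region integral is 1/4 - 349·e^(-13/5)/200 and the full one is 1/4.
This evaluates to P = 0.4816.

P ≈ 0.482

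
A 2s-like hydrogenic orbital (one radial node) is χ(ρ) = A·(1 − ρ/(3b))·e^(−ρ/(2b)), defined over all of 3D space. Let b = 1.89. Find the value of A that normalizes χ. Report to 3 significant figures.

A ≈ 0.133

Require ∫ |χ|² 4πρ² dρ = 1 over the whole domain.
The angular integral contributes 4π, leaving ∫₀^∞ ρ²|χ|² dρ.
The integral (without the A² prefactor) comes out to 8·π·b^3/3.
Substituting b = 1.89 gives A² = 0.01768, so A = 0.1330.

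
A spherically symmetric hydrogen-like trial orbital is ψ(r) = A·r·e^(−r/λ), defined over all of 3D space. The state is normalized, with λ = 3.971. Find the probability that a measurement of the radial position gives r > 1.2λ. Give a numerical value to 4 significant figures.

P ≈ 0.9041

P = ∫ |ψ|² 4πr² dr over r > 1.2λ.
A² is fixed by ∫₀^∞ 4πr²|ψ|² dr = 1, i.e. A² = (3·π·λ^5)^(−1).
Substituting u = r/λ, A², 4π and the length scale all cancel in the ratio: P = ∫_{1.2}^{∞} u^4·e^(-2·u) du / ∫_{0}^{∞} u^4·e^(-2·u) du.
Using ∫ u^4·e^(-2·u) du = -(u^4/2 + u^3 + 3·u^2/2 + 3·u/2 + 3/4)·e^(-2·u), the numerator is ≈ 0.678099 and the denominator is 3/4.
The region integral divided by the full integral gives P = 0.90413.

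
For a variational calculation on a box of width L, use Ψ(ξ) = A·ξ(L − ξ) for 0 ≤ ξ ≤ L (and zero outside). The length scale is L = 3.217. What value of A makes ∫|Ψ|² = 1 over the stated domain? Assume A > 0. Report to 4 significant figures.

A ≈ 0.2951

The normalization condition is ∫|Ψ|² dξ = 1 from 0 to L.
With Ψ = A·ξ(L − ξ), the integral evaluates to A²·[L^5/30].
Setting this equal to 1 gives A² = 1/(L^5/30).
Plugging in L = 3.217 yields A = 0.29508.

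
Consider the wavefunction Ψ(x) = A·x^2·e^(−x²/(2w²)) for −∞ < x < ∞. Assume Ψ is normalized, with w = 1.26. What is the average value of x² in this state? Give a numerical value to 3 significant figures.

⟨x^2⟩ ≈ 3.97

The expectation value is the |Ψ|²-weighted average of x^2: ∫ x^2|Ψ|² dx.
Differentiating ∫e^(−αx²) dx = √(π/α) under α to get the higher moments, the ratio of the moment integral to the normalization integral gives ⟨x²⟩ = 5·w^2/2.
Putting w = 1.26 gives 3.969.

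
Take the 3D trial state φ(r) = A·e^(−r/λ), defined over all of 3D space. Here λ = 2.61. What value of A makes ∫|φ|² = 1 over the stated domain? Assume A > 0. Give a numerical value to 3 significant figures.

A ≈ 0.134

Require ∫ |φ|² 4πr² dr = 1 over the whole domain.
With φ = A·e^(−r/λ), the integral evaluates to A²·[π·λ^3].
Plugging in λ = 2.61 yields A = 0.1338.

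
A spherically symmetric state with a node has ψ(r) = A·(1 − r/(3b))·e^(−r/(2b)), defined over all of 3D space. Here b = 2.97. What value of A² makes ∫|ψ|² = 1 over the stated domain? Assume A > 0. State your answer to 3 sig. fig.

Normalization requires ∫|ψ|² 4πr² dr = 1, integrated from 0 to ∞.
In 3D with spherical symmetry the volume element is 4πr² dr.
Using ∫₀^∞ rⁿ e^(−αr) dr = n!/αⁿ⁺¹, carrying out the integral gives A² · 8·π·b^3/3.
Hence A² = 1/[8·π·b^3/3].
Substituting b = 2.97 gives A² = 0.004556, so A = 0.06750.

A^2 ≈ 0.00456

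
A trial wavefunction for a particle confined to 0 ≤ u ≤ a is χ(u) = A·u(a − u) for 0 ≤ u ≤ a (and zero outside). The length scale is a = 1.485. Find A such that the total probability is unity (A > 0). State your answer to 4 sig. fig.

A ≈ 2.038

Require ∫ |χ|² du = 1 over the whole domain.
Expanding the polynomial and integrating term by term, ∫|χ|² du = A²·(a^5/30).
Substituting a = 1.485 gives A² = 4.1542, so A = 2.0382.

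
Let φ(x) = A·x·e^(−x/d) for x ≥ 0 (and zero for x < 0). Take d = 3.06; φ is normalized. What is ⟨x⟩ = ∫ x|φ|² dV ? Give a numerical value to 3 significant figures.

⟨x⟩ ≈ 4.59

⟨x⟩ = ∫ x |φ|² dx over the full domain.
The ratio of the moment integral to the normalization integral gives ⟨x⟩ = 3·d/2.
With d = 3.06, ⟨x⟩ = 4.590.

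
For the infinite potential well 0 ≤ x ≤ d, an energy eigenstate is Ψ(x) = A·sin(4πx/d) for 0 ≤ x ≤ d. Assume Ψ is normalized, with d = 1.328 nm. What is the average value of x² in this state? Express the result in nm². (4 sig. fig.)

⟨x^2⟩ ≈ 0.5823 nm^2

By definition ⟨x²⟩ = ∫ x^2 |Ψ(x)|² dx.
Using sin²θ = (1 − cos 2θ)/2, since the A² factors cancel between numerator and denominator, ⟨x²⟩ = -d^2/(32·π^2) + d^2/3.
Putting d = 1.328 gives 0.58228.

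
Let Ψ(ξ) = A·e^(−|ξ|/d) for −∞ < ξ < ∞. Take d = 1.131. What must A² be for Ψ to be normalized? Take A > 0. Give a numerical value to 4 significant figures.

A^2 ≈ 0.8842

Require ∫ |Ψ|² dξ = 1 over the whole domain.
Recall ∫₀^∞ ξ^m e^(−ξ/β) dξ = m!·β^(m+1), ∫|Ψ|² dξ = A²·(d).
Setting this equal to 1 gives A² = 1/(d).
Substituting d = 1.131 gives A² = 0.88417, so A = 0.94030.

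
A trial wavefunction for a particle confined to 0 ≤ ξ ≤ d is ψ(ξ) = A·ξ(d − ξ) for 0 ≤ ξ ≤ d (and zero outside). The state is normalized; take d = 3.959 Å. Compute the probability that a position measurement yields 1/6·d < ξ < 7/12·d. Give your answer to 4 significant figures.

P ≈ 0.6179

The probability is P = ∫ |ψ|² dξ over [1/6·d, 7/12·d].
With A² fixed by ∫|ψ|² = 1, i.e. A² = (d^5/30)^(−1), substitute and integrate.
Substituting u = ξ/d, A² and the length scale cancel in the ratio: P = ∫_{1/6}^{7/12} u^2·(1 - u)^2 du / ∫_{0}^{1} u^2·(1 - u)^2 du.
Using ∫ u^2·(1 - u)^2 du = u^3·(6·u^2 - 15·u + 10)/30, the numerator is ≈ 0.0205962 and the denominator is 1/30.
This works out to P = 0.61789.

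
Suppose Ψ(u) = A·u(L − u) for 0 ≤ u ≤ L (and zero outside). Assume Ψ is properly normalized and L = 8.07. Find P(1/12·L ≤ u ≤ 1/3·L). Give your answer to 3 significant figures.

P ≈ 0.205

|Ψ|² is the probability density, so P = ∫_{1/12·L}^{1/3·L} |Ψ|² du.
The normalization integral ∫|Ψ|²du over the whole domain equals L^5/30·A², and A² cancels in the ratio.
In terms of t = u/L (A² and the length scale cancel between numerator and denominator), P = [∫_{1/12}^{1/3} t^2·(1 - t)^2 dt] / [∫_{0}^{1} t^2·(1 - t)^2 dt].
Using ∫ t^2·(1 - t)^2 dt = t^3·(6·t^2 - 15·t + 10)/30, the numerator is ≈ 0.0068263 and the denominator is 1/30.
Taking the ratio, P = 0.2048.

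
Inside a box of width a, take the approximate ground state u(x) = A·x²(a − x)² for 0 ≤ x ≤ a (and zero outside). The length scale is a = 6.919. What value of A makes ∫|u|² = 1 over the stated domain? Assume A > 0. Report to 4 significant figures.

Normalization requires ∫|u|² dx = 1, integrated from 0 to a.
∫|u|² dx = A²·(a^9/630).
Plugging in a = 6.919 yields A = 0.0041637.

A ≈ 0.004164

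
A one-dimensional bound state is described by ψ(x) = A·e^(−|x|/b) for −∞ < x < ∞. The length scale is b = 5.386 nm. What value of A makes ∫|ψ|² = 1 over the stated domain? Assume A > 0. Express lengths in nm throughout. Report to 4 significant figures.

Normalization requires ∫|ψ|² dx = 1, integrated from −∞ to ∞.
Recall ∫₀^∞ x^m e^(−x/β) dx = m!·β^(m+1), the integral (without the A² prefactor) comes out to b.
Substituting b = 5.386 gives A² = 0.18567, so A = 0.43089.

A ≈ 0.4309 nm^(-1/2)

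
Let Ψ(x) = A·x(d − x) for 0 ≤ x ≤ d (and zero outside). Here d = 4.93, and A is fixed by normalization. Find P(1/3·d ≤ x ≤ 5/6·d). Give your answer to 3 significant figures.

|Ψ|² is the probability density, so P = ∫_{1/3·d}^{5/6·d} |Ψ|² dx.
Since A² = 1/(d^5/30), this is the region integral divided by the full normalization integral.
Substituting u = x/d, A² and the length scale cancel in the ratio: P = ∫_{1/3}^{5/6} u^2·(1 - u)^2 du / ∫_{0}^{1} u^2·(1 - u)^2 du.
Using ∫ u^2·(1 - u)^2 du = u^3·(6·u^2 - 15·u + 10)/30, the numerator is 163/6480 and the denominator is 1/30.
Evaluating gives P = 163/216.

P ≈ 0.755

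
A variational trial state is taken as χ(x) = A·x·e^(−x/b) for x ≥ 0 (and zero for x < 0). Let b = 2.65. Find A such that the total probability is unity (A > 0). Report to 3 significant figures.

We need A² ∫|f|² dx = 1, taking the integral from 0 to ∞.
Recall ∫₀^∞ x^m e^(−x/β) dx = m!·β^(m+1), carrying out the integral gives A² · b^3/4.
Hence A² = 1/[b^3/4].
Plugging in b = 2.65 yields A = 0.4636.

A ≈ 0.464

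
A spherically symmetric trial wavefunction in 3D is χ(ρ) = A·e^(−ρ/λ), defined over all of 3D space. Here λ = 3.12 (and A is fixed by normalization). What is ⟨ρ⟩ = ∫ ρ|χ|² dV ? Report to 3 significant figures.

⟨ρ⟩ = ∫ ρ |χ|² 4πρ² dρ over the full domain.
Evaluating both integrals, ⟨ρ⟩ = 3·λ/2.
With λ = 3.12, ⟨ρ⟩ = 4.680.

⟨ρ⟩ ≈ 4.68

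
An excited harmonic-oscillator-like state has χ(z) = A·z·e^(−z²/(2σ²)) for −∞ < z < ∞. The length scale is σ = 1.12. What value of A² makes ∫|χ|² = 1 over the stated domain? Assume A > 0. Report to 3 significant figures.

The normalization condition is ∫|χ|² dz = 1 from −∞ to ∞.
With χ = A·z·e^(−z²/(2σ²)), the integral evaluates to A²·[√(π)·σ^3/2].
Hence A² = 1/[√(π)·σ^3/2].
Substituting σ = 1.12 gives A² = 0.8032, so A = 0.8962.

A^2 ≈ 0.803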